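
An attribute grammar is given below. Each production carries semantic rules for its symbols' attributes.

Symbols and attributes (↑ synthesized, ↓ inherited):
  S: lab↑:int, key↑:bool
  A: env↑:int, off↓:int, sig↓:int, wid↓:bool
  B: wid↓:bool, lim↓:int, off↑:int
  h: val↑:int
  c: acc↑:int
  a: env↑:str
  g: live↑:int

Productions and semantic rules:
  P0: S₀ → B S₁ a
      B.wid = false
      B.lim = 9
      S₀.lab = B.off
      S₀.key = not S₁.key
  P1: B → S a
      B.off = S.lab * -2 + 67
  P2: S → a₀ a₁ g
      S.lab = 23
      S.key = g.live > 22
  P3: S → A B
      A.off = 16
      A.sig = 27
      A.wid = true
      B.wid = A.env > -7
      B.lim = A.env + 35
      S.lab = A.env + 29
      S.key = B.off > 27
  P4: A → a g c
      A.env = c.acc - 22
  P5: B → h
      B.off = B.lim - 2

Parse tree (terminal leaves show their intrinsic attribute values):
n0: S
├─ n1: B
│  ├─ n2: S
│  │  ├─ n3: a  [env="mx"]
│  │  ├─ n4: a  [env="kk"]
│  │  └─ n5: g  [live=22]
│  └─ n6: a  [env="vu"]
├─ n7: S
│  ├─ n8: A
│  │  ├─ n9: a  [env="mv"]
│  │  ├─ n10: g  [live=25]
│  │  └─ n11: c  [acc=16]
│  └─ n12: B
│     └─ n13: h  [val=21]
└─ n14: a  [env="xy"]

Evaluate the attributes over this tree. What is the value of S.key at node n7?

1. n1.wid = false  [false]
2. n1.lim = 9  [9]
3. n3.env = "mx"  [terminal]
4. n4.env = "kk"  [terminal]
5. n5.live = 22  [terminal]
6. n2.lab = 23  [23]
7. n2.key = false  [g.live > 22]
8. n6.env = "vu"  [terminal]
9. n1.off = 21  [S.lab * -2 + 67]
10. n8.off = 16  [16]
11. n8.sig = 27  [27]
12. n8.wid = true  [true]
13. n9.env = "mv"  [terminal]
14. n10.live = 25  [terminal]
15. n11.acc = 16  [terminal]
16. n8.env = -6  [c.acc - 22]
17. n12.wid = true  [A.env > -7]
18. n12.lim = 29  [A.env + 35]
19. n13.val = 21  [terminal]
20. n12.off = 27  [B.lim - 2]
21. n7.lab = 23  [A.env + 29]
22. n7.key = false  [B.off > 27]
23. n14.env = "xy"  [terminal]
24. n0.lab = 21  [B.off]
25. n0.key = true  [not S₁.key]

false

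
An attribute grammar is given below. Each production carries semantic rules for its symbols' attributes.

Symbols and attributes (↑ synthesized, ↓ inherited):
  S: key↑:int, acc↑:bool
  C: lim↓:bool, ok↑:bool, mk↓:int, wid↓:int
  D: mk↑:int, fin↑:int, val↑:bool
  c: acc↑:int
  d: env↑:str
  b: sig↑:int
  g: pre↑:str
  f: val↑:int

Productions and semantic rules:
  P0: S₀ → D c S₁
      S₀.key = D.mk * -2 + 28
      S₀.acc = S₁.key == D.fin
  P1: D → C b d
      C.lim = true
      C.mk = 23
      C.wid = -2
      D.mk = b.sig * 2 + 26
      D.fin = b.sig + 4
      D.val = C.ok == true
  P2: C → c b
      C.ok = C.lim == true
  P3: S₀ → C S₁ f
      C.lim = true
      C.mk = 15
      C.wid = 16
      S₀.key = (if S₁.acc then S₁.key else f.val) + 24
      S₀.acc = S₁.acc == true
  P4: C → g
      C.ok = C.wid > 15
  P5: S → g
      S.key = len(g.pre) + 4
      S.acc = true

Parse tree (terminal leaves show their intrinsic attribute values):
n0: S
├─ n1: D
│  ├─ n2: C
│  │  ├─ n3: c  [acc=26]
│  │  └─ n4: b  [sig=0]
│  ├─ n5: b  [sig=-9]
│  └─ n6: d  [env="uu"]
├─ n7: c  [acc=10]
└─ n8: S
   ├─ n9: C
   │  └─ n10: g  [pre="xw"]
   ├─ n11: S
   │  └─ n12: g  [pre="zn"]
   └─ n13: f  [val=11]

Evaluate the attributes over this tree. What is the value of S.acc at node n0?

false

1. n2.lim = true  [true]
2. n2.mk = 23  [23]
3. n2.wid = -2  [-2]
4. n3.acc = 26  [terminal]
5. n4.sig = 0  [terminal]
6. n2.ok = true  [C.lim == true]
7. n5.sig = -9  [terminal]
8. n6.env = "uu"  [terminal]
9. n1.mk = 8  [b.sig * 2 + 26]
10. n1.fin = -5  [b.sig + 4]
11. n1.val = true  [C.ok == true]
12. n7.acc = 10  [terminal]
13. n9.lim = true  [true]
14. n9.mk = 15  [15]
15. n9.wid = 16  [16]
16. n10.pre = "xw"  [terminal]
17. n9.ok = true  [C.wid > 15]
18. n12.pre = "zn"  [terminal]
19. n11.key = 6  [len(g.pre) + 4]
20. n11.acc = true  [true]
21. n13.val = 11  [terminal]
22. n8.key = 30  [(if S₁.acc then S₁.key else f.val) + 24]
23. n8.acc = true  [S₁.acc == true]
24. n0.key = 12  [D.mk * -2 + 28]
25. n0.acc = false  [S₁.key == D.fin]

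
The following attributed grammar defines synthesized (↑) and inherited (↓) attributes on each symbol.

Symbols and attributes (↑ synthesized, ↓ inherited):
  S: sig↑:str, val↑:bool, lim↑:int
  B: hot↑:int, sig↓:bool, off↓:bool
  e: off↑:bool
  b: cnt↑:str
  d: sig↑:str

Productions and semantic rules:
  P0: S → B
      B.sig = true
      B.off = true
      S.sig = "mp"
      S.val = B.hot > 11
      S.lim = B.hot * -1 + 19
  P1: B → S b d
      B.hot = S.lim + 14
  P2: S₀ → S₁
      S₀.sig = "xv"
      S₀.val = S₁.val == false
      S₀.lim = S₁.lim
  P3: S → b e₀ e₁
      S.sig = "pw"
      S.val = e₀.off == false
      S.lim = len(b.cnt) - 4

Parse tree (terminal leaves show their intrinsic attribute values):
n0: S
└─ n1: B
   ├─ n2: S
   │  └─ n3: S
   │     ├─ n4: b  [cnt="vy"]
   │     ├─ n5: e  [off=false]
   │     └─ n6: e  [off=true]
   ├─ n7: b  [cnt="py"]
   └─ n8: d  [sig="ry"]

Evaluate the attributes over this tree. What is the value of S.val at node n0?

1. n1.sig = true  [true]
2. n1.off = true  [true]
3. n4.cnt = "vy"  [terminal]
4. n5.off = false  [terminal]
5. n6.off = true  [terminal]
6. n3.sig = "pw"  ["pw"]
7. n3.val = true  [e₀.off == false]
8. n3.lim = -2  [len(b.cnt) - 4]
9. n2.sig = "xv"  ["xv"]
10. n2.val = false  [S₁.val == false]
11. n2.lim = -2  [S₁.lim]
12. n7.cnt = "py"  [terminal]
13. n8.sig = "ry"  [terminal]
14. n1.hot = 12  [S.lim + 14]
15. n0.sig = "mp"  ["mp"]
16. n0.val = true  [B.hot > 11]
17. n0.lim = 7  [B.hot * -1 + 19]

true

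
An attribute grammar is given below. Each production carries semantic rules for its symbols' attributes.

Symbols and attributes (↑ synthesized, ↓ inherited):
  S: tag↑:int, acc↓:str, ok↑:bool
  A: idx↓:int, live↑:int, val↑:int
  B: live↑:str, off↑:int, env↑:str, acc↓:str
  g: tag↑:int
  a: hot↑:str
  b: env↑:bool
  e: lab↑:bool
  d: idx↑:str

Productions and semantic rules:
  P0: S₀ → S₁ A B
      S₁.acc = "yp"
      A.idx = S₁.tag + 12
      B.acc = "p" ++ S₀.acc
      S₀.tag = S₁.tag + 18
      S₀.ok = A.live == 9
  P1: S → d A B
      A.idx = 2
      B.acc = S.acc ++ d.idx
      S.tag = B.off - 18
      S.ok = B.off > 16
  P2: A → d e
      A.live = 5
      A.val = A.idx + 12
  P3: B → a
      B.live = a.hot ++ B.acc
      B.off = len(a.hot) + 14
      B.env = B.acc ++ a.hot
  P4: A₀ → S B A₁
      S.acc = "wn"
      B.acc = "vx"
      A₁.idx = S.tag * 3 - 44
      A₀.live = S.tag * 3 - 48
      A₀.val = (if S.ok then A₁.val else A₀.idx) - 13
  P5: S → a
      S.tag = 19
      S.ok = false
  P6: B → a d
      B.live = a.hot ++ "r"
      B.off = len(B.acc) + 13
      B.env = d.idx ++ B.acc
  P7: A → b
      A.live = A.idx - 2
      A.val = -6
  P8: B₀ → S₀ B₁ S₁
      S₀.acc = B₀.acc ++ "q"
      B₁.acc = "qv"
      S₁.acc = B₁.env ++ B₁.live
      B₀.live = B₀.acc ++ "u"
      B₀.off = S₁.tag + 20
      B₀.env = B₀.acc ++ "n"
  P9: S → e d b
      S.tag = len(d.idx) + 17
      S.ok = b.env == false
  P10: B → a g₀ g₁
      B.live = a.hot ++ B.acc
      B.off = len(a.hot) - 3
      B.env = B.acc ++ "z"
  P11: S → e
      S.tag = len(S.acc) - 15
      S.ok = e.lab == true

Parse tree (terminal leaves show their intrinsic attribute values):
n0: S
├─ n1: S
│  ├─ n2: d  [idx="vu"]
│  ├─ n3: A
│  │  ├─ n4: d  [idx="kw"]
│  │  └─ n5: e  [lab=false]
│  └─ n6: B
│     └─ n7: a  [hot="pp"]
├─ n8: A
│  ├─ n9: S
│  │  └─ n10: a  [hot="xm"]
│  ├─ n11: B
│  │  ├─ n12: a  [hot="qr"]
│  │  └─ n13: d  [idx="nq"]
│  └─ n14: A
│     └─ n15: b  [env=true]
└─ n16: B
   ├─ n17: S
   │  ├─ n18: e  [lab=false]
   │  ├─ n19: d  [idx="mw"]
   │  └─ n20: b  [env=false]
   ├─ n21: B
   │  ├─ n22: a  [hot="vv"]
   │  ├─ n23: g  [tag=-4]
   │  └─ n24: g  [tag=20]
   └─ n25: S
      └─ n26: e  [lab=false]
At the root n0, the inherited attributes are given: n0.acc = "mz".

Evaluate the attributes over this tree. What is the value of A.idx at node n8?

10

1. n0.acc = "mz"  [given at root]
2. n1.acc = "yp"  ["yp"]
3. n2.idx = "vu"  [terminal]
4. n3.idx = 2  [2]
5. n4.idx = "kw"  [terminal]
6. n5.lab = false  [terminal]
7. n3.live = 5  [5]
8. n3.val = 14  [A.idx + 12]
9. n6.acc = "ypvu"  [S.acc ++ d.idx]
10. n7.hot = "pp"  [terminal]
11. n6.live = "ppypvu"  [a.hot ++ B.acc]
12. n6.off = 16  [len(a.hot) + 14]
13. n6.env = "ypvupp"  [B.acc ++ a.hot]
14. n1.tag = -2  [B.off - 18]
15. n1.ok = false  [B.off > 16]
16. n8.idx = 10  [S₁.tag + 12]
17. n9.acc = "wn"  ["wn"]
18. n10.hot = "xm"  [terminal]
19. n9.tag = 19  [19]
20. n9.ok = false  [false]
21. n11.acc = "vx"  ["vx"]
22. n12.hot = "qr"  [terminal]
23. n13.idx = "nq"  [terminal]
24. n11.live = "qrr"  [a.hot ++ "r"]
25. n11.off = 15  [len(B.acc) + 13]
26. n11.env = "nqvx"  [d.idx ++ B.acc]
27. n14.idx = 13  [S.tag * 3 - 44]
28. n15.env = true  [terminal]
29. n14.live = 11  [A.idx - 2]
30. n14.val = -6  [-6]
31. n8.live = 9  [S.tag * 3 - 48]
32. n8.val = -3  [(if S.ok then A₁.val else A₀.idx) - 13]
33. n16.acc = "pmz"  ["p" ++ S₀.acc]
34. n17.acc = "pmzq"  [B₀.acc ++ "q"]
35. n18.lab = false  [terminal]
36. n19.idx = "mw"  [terminal]
37. n20.env = false  [terminal]
38. n17.tag = 19  [len(d.idx) + 17]
39. n17.ok = true  [b.env == false]
40. n21.acc = "qv"  ["qv"]
41. n22.hot = "vv"  [terminal]
42. n23.tag = -4  [terminal]
43. n24.tag = 20  [terminal]
44. n21.live = "vvqv"  [a.hot ++ B.acc]
45. n21.off = -1  [len(a.hot) - 3]
46. n21.env = "qvz"  [B.acc ++ "z"]
47. n25.acc = "qvzvvqv"  [B₁.env ++ B₁.live]
48. n26.lab = false  [terminal]
49. n25.tag = -8  [len(S.acc) - 15]
50. n25.ok = false  [e.lab == true]
51. n16.live = "pmzu"  [B₀.acc ++ "u"]
52. n16.off = 12  [S₁.tag + 20]
53. n16.env = "pmzn"  [B₀.acc ++ "n"]
54. n0.tag = 16  [S₁.tag + 18]
55. n0.ok = true  [A.live == 9]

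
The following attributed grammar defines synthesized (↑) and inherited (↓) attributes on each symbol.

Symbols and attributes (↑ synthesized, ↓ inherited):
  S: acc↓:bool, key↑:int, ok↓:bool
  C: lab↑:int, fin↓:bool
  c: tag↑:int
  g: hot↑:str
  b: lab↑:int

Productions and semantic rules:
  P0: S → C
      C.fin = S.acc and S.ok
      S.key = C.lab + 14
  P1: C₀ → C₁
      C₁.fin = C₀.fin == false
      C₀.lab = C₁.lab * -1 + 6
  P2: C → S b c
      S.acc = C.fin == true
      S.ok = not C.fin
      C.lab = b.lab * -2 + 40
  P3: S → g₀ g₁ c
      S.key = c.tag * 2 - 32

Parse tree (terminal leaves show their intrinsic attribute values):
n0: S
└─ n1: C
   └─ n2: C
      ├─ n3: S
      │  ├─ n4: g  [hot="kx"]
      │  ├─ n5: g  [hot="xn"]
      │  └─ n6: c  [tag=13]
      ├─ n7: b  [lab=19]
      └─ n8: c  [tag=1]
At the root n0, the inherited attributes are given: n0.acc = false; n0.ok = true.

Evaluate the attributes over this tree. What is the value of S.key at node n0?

1. n0.acc = false  [given at root]
2. n0.ok = true  [given at root]
3. n1.fin = false  [S.acc and S.ok]
4. n2.fin = true  [C₀.fin == false]
5. n3.acc = true  [C.fin == true]
6. n3.ok = false  [not C.fin]
7. n4.hot = "kx"  [terminal]
8. n5.hot = "xn"  [terminal]
9. n6.tag = 13  [terminal]
10. n3.key = -6  [c.tag * 2 - 32]
11. n7.lab = 19  [terminal]
12. n8.tag = 1  [terminal]
13. n2.lab = 2  [b.lab * -2 + 40]
14. n1.lab = 4  [C₁.lab * -1 + 6]
15. n0.key = 18  [C.lab + 14]

18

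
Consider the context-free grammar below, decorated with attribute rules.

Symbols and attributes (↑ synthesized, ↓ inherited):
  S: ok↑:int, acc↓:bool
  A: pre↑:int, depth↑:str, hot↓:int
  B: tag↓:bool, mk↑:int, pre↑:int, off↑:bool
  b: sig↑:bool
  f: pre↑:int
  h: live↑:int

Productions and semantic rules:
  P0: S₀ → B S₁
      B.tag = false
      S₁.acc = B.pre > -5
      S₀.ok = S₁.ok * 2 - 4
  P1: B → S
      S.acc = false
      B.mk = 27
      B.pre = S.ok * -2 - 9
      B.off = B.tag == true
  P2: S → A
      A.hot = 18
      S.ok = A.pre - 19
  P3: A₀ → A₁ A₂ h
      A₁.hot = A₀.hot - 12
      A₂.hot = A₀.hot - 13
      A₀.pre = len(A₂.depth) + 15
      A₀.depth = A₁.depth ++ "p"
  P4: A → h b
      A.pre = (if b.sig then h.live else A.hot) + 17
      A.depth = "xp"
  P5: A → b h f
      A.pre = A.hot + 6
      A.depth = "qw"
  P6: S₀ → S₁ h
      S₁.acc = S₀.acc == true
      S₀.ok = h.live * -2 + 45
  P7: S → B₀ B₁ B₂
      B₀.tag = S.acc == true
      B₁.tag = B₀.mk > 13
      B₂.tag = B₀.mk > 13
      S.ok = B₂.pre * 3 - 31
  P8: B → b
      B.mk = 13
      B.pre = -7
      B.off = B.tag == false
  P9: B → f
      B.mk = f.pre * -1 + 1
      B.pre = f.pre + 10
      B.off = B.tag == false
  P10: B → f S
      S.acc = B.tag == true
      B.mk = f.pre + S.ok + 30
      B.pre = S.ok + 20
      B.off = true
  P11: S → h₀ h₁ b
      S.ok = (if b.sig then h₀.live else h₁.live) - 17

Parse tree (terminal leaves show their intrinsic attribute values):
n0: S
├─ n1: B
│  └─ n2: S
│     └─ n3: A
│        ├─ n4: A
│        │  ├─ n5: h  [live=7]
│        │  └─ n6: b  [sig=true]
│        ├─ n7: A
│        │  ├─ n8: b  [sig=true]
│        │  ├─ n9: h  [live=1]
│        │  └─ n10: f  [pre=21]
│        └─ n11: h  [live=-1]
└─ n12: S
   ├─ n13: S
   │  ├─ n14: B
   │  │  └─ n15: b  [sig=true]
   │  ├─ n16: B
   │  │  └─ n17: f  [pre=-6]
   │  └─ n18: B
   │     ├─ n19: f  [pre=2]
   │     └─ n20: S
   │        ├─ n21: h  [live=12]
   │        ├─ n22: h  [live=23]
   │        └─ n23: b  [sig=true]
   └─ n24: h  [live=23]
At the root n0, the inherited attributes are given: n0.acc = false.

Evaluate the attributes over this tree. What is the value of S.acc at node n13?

1. n0.acc = false  [given at root]
2. n1.tag = false  [false]
3. n2.acc = false  [false]
4. n3.hot = 18  [18]
5. n4.hot = 6  [A₀.hot - 12]
6. n5.live = 7  [terminal]
7. n6.sig = true  [terminal]
8. n4.pre = 24  [(if b.sig then h.live else A.hot) + 17]
9. n4.depth = "xp"  ["xp"]
10. n7.hot = 5  [A₀.hot - 13]
11. n8.sig = true  [terminal]
12. n9.live = 1  [terminal]
13. n10.pre = 21  [terminal]
14. n7.pre = 11  [A.hot + 6]
15. n7.depth = "qw"  ["qw"]
16. n11.live = -1  [terminal]
17. n3.pre = 17  [len(A₂.depth) + 15]
18. n3.depth = "xpp"  [A₁.depth ++ "p"]
19. n2.ok = -2  [A.pre - 19]
20. n1.mk = 27  [27]
21. n1.pre = -5  [S.ok * -2 - 9]
22. n1.off = false  [B.tag == true]
23. n12.acc = false  [B.pre > -5]
24. n13.acc = false  [S₀.acc == true]
25. n14.tag = false  [S.acc == true]
26. n15.sig = true  [terminal]
27. n14.mk = 13  [13]
28. n14.pre = -7  [-7]
29. n14.off = true  [B.tag == false]
30. n16.tag = false  [B₀.mk > 13]
31. n17.pre = -6  [terminal]
32. n16.mk = 7  [f.pre * -1 + 1]
33. n16.pre = 4  [f.pre + 10]
34. n16.off = true  [B.tag == false]
35. n18.tag = false  [B₀.mk > 13]
36. n19.pre = 2  [terminal]
37. n20.acc = false  [B.tag == true]
38. n21.live = 12  [terminal]
39. n22.live = 23  [terminal]
40. n23.sig = true  [terminal]
41. n20.ok = -5  [(if b.sig then h₀.live else h₁.live) - 17]
42. n18.mk = 27  [f.pre + S.ok + 30]
43. n18.pre = 15  [S.ok + 20]
44. n18.off = true  [true]
45. n13.ok = 14  [B₂.pre * 3 - 31]
46. n24.live = 23  [terminal]
47. n12.ok = -1  [h.live * -2 + 45]
48. n0.ok = -6  [S₁.ok * 2 - 4]

false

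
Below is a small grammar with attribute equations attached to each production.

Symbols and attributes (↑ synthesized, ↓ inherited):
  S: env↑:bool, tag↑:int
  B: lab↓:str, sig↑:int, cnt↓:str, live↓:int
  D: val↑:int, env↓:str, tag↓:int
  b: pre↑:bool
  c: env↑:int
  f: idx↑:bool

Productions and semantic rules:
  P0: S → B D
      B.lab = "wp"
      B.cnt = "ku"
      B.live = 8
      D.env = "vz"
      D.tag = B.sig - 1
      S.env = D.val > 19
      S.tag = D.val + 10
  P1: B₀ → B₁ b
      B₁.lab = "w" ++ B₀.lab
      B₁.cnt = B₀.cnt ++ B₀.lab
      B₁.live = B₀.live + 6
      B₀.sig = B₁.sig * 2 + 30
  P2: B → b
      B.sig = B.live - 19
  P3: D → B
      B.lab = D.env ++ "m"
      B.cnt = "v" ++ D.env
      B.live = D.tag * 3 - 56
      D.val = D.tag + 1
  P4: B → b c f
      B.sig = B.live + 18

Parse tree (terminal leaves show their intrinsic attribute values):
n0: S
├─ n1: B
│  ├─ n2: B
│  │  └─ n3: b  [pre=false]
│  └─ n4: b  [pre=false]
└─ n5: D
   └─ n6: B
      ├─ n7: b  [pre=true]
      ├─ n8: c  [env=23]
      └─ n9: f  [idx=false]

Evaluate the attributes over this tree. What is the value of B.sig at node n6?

1. n1.lab = "wp"  ["wp"]
2. n1.cnt = "ku"  ["ku"]
3. n1.live = 8  [8]
4. n2.lab = "wwp"  ["w" ++ B₀.lab]
5. n2.cnt = "kuwp"  [B₀.cnt ++ B₀.lab]
6. n2.live = 14  [B₀.live + 6]
7. n3.pre = false  [terminal]
8. n2.sig = -5  [B.live - 19]
9. n4.pre = false  [terminal]
10. n1.sig = 20  [B₁.sig * 2 + 30]
11. n5.env = "vz"  ["vz"]
12. n5.tag = 19  [B.sig - 1]
13. n6.lab = "vzm"  [D.env ++ "m"]
14. n6.cnt = "vvz"  ["v" ++ D.env]
15. n6.live = 1  [D.tag * 3 - 56]
16. n7.pre = true  [terminal]
17. n8.env = 23  [terminal]
18. n9.idx = false  [terminal]
19. n6.sig = 19  [B.live + 18]
20. n5.val = 20  [D.tag + 1]
21. n0.env = true  [D.val > 19]
22. n0.tag = 30  [D.val + 10]

19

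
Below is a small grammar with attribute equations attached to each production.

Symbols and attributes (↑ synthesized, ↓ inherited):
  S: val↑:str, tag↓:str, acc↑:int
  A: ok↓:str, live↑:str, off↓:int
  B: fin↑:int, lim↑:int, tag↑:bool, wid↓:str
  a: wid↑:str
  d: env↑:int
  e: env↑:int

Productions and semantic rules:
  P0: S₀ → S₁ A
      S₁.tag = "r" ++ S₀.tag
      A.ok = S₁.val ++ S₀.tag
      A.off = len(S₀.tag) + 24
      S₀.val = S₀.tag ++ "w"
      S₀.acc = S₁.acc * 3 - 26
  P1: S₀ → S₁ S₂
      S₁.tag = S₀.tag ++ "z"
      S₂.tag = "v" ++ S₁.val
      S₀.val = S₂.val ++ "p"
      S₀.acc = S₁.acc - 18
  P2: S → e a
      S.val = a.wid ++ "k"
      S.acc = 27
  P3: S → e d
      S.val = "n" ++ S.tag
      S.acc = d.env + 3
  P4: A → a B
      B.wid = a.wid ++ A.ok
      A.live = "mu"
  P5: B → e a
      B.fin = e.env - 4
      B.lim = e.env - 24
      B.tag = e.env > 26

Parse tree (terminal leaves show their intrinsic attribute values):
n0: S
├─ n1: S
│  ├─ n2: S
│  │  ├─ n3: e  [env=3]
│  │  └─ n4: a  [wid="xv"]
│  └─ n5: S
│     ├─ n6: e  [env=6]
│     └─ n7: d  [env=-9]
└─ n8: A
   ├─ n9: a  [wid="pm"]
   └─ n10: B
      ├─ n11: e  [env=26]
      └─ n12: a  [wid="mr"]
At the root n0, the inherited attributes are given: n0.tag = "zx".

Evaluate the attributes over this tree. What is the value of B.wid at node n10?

"pmnvxvkpzx"

1. n0.tag = "zx"  [given at root]
2. n1.tag = "rzx"  ["r" ++ S₀.tag]
3. n2.tag = "rzxz"  [S₀.tag ++ "z"]
4. n3.env = 3  [terminal]
5. n4.wid = "xv"  [terminal]
6. n2.val = "xvk"  [a.wid ++ "k"]
7. n2.acc = 27  [27]
8. n5.tag = "vxvk"  ["v" ++ S₁.val]
9. n6.env = 6  [terminal]
10. n7.env = -9  [terminal]
11. n5.val = "nvxvk"  ["n" ++ S.tag]
12. n5.acc = -6  [d.env + 3]
13. n1.val = "nvxvkp"  [S₂.val ++ "p"]
14. n1.acc = 9  [S₁.acc - 18]
15. n8.ok = "nvxvkpzx"  [S₁.val ++ S₀.tag]
16. n8.off = 26  [len(S₀.tag) + 24]
17. n9.wid = "pm"  [terminal]
18. n10.wid = "pmnvxvkpzx"  [a.wid ++ A.ok]
19. n11.env = 26  [terminal]
20. n12.wid = "mr"  [terminal]
21. n10.fin = 22  [e.env - 4]
22. n10.lim = 2  [e.env - 24]
23. n10.tag = false  [e.env > 26]
24. n8.live = "mu"  ["mu"]
25. n0.val = "zxw"  [S₀.tag ++ "w"]
26. n0.acc = 1  [S₁.acc * 3 - 26]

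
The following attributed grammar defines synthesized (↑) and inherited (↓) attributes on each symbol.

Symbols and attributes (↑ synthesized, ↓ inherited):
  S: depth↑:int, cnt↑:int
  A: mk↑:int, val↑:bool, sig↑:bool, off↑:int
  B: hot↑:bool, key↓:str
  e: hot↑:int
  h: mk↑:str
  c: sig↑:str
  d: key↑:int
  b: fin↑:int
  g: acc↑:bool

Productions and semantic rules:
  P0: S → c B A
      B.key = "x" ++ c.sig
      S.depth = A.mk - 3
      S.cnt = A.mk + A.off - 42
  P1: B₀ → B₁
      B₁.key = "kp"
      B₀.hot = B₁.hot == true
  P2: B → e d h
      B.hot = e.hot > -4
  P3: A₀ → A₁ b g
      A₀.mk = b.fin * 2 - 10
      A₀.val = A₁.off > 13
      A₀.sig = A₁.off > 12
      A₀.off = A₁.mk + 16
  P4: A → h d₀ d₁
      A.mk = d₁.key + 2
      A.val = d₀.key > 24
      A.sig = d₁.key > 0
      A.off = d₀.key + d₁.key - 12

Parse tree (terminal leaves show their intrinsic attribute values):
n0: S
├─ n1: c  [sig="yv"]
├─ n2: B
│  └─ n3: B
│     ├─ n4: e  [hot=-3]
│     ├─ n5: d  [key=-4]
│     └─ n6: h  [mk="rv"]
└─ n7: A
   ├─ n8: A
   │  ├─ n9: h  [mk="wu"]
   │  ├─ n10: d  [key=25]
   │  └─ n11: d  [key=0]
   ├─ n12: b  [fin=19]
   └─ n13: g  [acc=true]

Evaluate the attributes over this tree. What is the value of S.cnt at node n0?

4

1. n1.sig = "yv"  [terminal]
2. n2.key = "xyv"  ["x" ++ c.sig]
3. n3.key = "kp"  ["kp"]
4. n4.hot = -3  [terminal]
5. n5.key = -4  [terminal]
6. n6.mk = "rv"  [terminal]
7. n3.hot = true  [e.hot > -4]
8. n2.hot = true  [B₁.hot == true]
9. n9.mk = "wu"  [terminal]
10. n10.key = 25  [terminal]
11. n11.key = 0  [terminal]
12. n8.mk = 2  [d₁.key + 2]
13. n8.val = true  [d₀.key > 24]
14. n8.sig = false  [d₁.key > 0]
15. n8.off = 13  [d₀.key + d₁.key - 12]
16. n12.fin = 19  [terminal]
17. n13.acc = true  [terminal]
18. n7.mk = 28  [b.fin * 2 - 10]
19. n7.val = false  [A₁.off > 13]
20. n7.sig = true  [A₁.off > 12]
21. n7.off = 18  [A₁.mk + 16]
22. n0.depth = 25  [A.mk - 3]
23. n0.cnt = 4  [A.mk + A.off - 42]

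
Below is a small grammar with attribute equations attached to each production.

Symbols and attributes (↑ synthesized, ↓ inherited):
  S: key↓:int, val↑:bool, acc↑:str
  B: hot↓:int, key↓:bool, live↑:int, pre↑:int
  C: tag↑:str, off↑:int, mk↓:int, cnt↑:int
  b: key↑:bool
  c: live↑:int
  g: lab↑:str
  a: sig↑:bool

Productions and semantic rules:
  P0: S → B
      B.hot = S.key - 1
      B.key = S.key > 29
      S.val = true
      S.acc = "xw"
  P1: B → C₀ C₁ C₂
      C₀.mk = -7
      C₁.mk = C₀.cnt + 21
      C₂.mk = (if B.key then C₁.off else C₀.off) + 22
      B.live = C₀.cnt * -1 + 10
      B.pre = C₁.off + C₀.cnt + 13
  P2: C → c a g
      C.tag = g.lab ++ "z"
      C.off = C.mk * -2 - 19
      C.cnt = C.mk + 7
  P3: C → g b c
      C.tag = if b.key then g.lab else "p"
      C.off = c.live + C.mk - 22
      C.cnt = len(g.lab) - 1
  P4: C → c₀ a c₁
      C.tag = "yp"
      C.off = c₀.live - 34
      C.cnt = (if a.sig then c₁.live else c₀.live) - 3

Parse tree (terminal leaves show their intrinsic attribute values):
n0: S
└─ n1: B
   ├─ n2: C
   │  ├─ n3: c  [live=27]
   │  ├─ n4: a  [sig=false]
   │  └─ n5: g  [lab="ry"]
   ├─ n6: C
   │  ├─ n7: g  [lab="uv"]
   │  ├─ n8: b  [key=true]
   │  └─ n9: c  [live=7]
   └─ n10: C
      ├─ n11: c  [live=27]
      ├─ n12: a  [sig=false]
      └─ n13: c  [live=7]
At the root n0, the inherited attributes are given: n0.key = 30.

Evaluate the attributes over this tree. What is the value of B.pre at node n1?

19

1. n0.key = 30  [given at root]
2. n1.hot = 29  [S.key - 1]
3. n1.key = true  [S.key > 29]
4. n2.mk = -7  [-7]
5. n3.live = 27  [terminal]
6. n4.sig = false  [terminal]
7. n5.lab = "ry"  [terminal]
8. n2.tag = "ryz"  [g.lab ++ "z"]
9. n2.off = -5  [C.mk * -2 - 19]
10. n2.cnt = 0  [C.mk + 7]
11. n6.mk = 21  [C₀.cnt + 21]
12. n7.lab = "uv"  [terminal]
13. n8.key = true  [terminal]
14. n9.live = 7  [terminal]
15. n6.tag = "uv"  [if b.key then g.lab else "p"]
16. n6.off = 6  [c.live + C.mk - 22]
17. n6.cnt = 1  [len(g.lab) - 1]
18. n10.mk = 28  [(if B.key then C₁.off else C₀.off) + 22]
19. n11.live = 27  [terminal]
20. n12.sig = false  [terminal]
21. n13.live = 7  [terminal]
22. n10.tag = "yp"  ["yp"]
23. n10.off = -7  [c₀.live - 34]
24. n10.cnt = 24  [(if a.sig then c₁.live else c₀.live) - 3]
25. n1.live = 10  [C₀.cnt * -1 + 10]
26. n1.pre = 19  [C₁.off + C₀.cnt + 13]
27. n0.val = true  [true]
28. n0.acc = "xw"  ["xw"]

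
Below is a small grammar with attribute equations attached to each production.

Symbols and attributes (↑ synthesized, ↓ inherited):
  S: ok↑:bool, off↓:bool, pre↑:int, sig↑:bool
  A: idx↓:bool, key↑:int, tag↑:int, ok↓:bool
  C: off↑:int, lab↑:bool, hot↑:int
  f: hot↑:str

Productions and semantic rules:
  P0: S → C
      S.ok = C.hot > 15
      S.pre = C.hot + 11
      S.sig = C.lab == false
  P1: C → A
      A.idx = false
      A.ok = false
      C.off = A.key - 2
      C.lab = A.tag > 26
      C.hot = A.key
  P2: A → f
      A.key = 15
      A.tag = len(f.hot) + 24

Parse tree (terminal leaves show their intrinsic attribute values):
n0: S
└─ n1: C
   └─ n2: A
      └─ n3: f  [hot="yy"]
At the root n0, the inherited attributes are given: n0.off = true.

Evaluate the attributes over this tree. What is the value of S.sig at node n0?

true

1. n0.off = true  [given at root]
2. n2.idx = false  [false]
3. n2.ok = false  [false]
4. n3.hot = "yy"  [terminal]
5. n2.key = 15  [15]
6. n2.tag = 26  [len(f.hot) + 24]
7. n1.off = 13  [A.key - 2]
8. n1.lab = false  [A.tag > 26]
9. n1.hot = 15  [A.key]
10. n0.ok = false  [C.hot > 15]
11. n0.pre = 26  [C.hot + 11]
12. n0.sig = true  [C.lab == false]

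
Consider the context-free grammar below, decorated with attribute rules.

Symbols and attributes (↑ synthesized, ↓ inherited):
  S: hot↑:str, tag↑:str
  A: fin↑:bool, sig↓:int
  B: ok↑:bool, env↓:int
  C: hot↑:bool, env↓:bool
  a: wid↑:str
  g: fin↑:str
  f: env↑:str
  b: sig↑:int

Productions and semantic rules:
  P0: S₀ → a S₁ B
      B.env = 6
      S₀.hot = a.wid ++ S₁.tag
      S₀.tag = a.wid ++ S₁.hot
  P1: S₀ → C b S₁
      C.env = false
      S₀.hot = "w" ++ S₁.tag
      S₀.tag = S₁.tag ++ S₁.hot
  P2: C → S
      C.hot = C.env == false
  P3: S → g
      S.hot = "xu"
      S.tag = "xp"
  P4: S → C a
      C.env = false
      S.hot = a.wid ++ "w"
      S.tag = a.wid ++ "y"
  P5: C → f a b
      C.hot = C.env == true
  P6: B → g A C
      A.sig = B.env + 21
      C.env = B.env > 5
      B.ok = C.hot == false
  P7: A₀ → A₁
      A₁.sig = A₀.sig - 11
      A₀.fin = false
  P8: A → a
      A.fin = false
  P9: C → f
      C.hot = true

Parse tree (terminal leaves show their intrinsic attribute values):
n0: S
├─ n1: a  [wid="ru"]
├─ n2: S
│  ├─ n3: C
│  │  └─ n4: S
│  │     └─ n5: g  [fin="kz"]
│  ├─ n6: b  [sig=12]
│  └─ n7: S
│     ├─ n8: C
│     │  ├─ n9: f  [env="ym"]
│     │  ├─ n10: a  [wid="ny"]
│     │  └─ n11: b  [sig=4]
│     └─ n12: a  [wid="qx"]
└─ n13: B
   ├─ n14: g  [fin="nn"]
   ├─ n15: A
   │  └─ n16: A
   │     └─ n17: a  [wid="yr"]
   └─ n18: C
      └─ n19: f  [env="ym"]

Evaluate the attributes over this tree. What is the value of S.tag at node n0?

1. n1.wid = "ru"  [terminal]
2. n3.env = false  [false]
3. n5.fin = "kz"  [terminal]
4. n4.hot = "xu"  ["xu"]
5. n4.tag = "xp"  ["xp"]
6. n3.hot = true  [C.env == false]
7. n6.sig = 12  [terminal]
8. n8.env = false  [false]
9. n9.env = "ym"  [terminal]
10. n10.wid = "ny"  [terminal]
11. n11.sig = 4  [terminal]
12. n8.hot = false  [C.env == true]
13. n12.wid = "qx"  [terminal]
14. n7.hot = "qxw"  [a.wid ++ "w"]
15. n7.tag = "qxy"  [a.wid ++ "y"]
16. n2.hot = "wqxy"  ["w" ++ S₁.tag]
17. n2.tag = "qxyqxw"  [S₁.tag ++ S₁.hot]
18. n13.env = 6  [6]
19. n14.fin = "nn"  [terminal]
20. n15.sig = 27  [B.env + 21]
21. n16.sig = 16  [A₀.sig - 11]
22. n17.wid = "yr"  [terminal]
23. n16.fin = false  [false]
24. n15.fin = false  [false]
25. n18.env = true  [B.env > 5]
26. n19.env = "ym"  [terminal]
27. n18.hot = true  [true]
28. n13.ok = false  [C.hot == false]
29. n0.hot = "ruqxyqxw"  [a.wid ++ S₁.tag]
30. n0.tag = "ruwqxy"  [a.wid ++ S₁.hot]

"ruwqxy"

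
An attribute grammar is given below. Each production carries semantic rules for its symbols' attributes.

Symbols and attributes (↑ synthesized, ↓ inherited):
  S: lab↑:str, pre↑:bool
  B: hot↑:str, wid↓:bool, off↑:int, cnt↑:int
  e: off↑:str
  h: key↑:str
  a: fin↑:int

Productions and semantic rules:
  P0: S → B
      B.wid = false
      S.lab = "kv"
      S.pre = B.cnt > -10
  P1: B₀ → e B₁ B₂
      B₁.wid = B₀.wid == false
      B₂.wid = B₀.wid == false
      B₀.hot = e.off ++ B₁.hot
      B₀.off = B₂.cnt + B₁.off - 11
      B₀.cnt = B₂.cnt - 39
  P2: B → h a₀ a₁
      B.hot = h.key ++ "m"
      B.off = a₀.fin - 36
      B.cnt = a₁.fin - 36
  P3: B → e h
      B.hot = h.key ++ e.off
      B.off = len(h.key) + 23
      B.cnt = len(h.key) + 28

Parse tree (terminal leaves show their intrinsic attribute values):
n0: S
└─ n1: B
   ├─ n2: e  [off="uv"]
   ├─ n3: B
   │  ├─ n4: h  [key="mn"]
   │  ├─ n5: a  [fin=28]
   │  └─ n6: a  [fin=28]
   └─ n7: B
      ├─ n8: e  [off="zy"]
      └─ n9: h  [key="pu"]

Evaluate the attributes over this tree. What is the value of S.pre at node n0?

true

1. n1.wid = false  [false]
2. n2.off = "uv"  [terminal]
3. n3.wid = true  [B₀.wid == false]
4. n4.key = "mn"  [terminal]
5. n5.fin = 28  [terminal]
6. n6.fin = 28  [terminal]
7. n3.hot = "mnm"  [h.key ++ "m"]
8. n3.off = -8  [a₀.fin - 36]
9. n3.cnt = -8  [a₁.fin - 36]
10. n7.wid = true  [B₀.wid == false]
11. n8.off = "zy"  [terminal]
12. n9.key = "pu"  [terminal]
13. n7.hot = "puzy"  [h.key ++ e.off]
14. n7.off = 25  [len(h.key) + 23]
15. n7.cnt = 30  [len(h.key) + 28]
16. n1.hot = "uvmnm"  [e.off ++ B₁.hot]
17. n1.off = 11  [B₂.cnt + B₁.off - 11]
18. n1.cnt = -9  [B₂.cnt - 39]
19. n0.lab = "kv"  ["kv"]
20. n0.pre = true  [B.cnt > -10]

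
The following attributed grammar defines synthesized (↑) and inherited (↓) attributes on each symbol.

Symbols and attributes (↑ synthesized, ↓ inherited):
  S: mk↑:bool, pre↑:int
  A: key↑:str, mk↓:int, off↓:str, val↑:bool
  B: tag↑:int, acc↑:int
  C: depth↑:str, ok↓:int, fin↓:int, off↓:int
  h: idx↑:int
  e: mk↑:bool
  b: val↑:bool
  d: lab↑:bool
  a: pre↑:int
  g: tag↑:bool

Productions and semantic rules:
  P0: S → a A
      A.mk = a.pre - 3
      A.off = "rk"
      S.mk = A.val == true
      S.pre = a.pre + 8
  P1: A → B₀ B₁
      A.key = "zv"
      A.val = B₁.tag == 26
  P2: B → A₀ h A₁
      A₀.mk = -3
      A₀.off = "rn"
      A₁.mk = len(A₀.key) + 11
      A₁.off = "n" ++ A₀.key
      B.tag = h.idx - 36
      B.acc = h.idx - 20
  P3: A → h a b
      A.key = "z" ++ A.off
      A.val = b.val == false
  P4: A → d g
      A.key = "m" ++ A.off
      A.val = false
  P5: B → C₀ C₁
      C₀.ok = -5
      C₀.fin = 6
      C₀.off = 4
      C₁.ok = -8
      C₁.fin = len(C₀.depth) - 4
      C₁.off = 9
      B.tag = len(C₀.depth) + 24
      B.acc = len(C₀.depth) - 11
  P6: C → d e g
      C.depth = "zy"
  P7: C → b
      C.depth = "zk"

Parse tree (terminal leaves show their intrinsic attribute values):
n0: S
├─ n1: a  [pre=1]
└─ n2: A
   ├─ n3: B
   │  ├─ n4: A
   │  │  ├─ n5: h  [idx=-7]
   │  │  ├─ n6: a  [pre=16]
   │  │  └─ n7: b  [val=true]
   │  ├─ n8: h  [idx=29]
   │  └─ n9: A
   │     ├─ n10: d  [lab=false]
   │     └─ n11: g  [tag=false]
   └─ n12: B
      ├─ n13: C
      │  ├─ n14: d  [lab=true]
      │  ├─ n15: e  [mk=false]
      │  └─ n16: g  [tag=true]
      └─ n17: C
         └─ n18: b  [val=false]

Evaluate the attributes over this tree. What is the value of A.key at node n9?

"mnzrn"

1. n1.pre = 1  [terminal]
2. n2.mk = -2  [a.pre - 3]
3. n2.off = "rk"  ["rk"]
4. n4.mk = -3  [-3]
5. n4.off = "rn"  ["rn"]
6. n5.idx = -7  [terminal]
7. n6.pre = 16  [terminal]
8. n7.val = true  [terminal]
9. n4.key = "zrn"  ["z" ++ A.off]
10. n4.val = false  [b.val == false]
11. n8.idx = 29  [terminal]
12. n9.mk = 14  [len(A₀.key) + 11]
13. n9.off = "nzrn"  ["n" ++ A₀.key]
14. n10.lab = false  [terminal]
15. n11.tag = false  [terminal]
16. n9.key = "mnzrn"  ["m" ++ A.off]
17. n9.val = false  [false]
18. n3.tag = -7  [h.idx - 36]
19. n3.acc = 9  [h.idx - 20]
20. n13.ok = -5  [-5]
21. n13.fin = 6  [6]
22. n13.off = 4  [4]
23. n14.lab = true  [terminal]
24. n15.mk = false  [terminal]
25. n16.tag = true  [terminal]
26. n13.depth = "zy"  ["zy"]
27. n17.ok = -8  [-8]
28. n17.fin = -2  [len(C₀.depth) - 4]
29. n17.off = 9  [9]
30. n18.val = false  [terminal]
31. n17.depth = "zk"  ["zk"]
32. n12.tag = 26  [len(C₀.depth) + 24]
33. n12.acc = -9  [len(C₀.depth) - 11]
34. n2.key = "zv"  ["zv"]
35. n2.val = true  [B₁.tag == 26]
36. n0.mk = true  [A.val == true]
37. n0.pre = 9  [a.pre + 8]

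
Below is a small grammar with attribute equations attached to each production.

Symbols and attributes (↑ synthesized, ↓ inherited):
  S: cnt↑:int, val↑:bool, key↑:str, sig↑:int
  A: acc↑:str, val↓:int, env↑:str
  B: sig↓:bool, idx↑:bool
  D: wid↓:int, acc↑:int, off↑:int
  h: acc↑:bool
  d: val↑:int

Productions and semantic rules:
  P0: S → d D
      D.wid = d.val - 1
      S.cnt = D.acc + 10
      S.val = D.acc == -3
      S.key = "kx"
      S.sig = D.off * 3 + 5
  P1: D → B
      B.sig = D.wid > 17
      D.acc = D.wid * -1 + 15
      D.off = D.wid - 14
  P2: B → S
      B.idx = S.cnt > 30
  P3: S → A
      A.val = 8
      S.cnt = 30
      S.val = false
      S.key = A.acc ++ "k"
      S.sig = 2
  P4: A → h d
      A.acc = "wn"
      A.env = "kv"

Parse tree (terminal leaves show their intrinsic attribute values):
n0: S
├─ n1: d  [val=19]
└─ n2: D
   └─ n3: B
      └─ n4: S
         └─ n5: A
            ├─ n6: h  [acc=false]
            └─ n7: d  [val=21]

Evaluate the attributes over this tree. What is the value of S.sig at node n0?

17

1. n1.val = 19  [terminal]
2. n2.wid = 18  [d.val - 1]
3. n3.sig = true  [D.wid > 17]
4. n5.val = 8  [8]
5. n6.acc = false  [terminal]
6. n7.val = 21  [terminal]
7. n5.acc = "wn"  ["wn"]
8. n5.env = "kv"  ["kv"]
9. n4.cnt = 30  [30]
10. n4.val = false  [false]
11. n4.key = "wnk"  [A.acc ++ "k"]
12. n4.sig = 2  [2]
13. n3.idx = false  [S.cnt > 30]
14. n2.acc = -3  [D.wid * -1 + 15]
15. n2.off = 4  [D.wid - 14]
16. n0.cnt = 7  [D.acc + 10]
17. n0.val = true  [D.acc == -3]
18. n0.key = "kx"  ["kx"]
19. n0.sig = 17  [D.off * 3 + 5]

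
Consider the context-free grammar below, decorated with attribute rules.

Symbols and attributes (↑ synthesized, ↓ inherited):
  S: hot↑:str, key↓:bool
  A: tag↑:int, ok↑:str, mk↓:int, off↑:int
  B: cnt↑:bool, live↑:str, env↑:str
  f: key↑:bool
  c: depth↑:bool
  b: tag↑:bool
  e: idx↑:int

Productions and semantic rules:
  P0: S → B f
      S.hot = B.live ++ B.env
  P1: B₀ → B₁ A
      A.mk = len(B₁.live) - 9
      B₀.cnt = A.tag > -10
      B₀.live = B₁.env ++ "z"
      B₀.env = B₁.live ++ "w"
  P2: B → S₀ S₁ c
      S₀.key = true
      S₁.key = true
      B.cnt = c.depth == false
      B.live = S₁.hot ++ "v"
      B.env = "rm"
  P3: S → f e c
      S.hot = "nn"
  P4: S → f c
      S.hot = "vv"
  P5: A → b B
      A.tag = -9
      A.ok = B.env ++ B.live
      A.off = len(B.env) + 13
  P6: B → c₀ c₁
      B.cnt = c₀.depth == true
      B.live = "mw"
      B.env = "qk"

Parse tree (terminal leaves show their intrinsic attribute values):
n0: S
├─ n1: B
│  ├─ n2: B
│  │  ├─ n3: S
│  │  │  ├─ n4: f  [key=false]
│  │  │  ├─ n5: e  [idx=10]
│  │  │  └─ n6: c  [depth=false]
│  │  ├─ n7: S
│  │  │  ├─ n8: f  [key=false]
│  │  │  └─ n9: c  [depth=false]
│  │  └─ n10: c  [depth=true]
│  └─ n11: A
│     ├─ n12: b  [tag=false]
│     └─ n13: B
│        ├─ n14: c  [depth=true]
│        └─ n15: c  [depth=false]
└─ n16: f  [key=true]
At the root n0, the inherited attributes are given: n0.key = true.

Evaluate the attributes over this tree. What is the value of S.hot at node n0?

"rmzvvvw"

1. n0.key = true  [given at root]
2. n3.key = true  [true]
3. n4.key = false  [terminal]
4. n5.idx = 10  [terminal]
5. n6.depth = false  [terminal]
6. n3.hot = "nn"  ["nn"]
7. n7.key = true  [true]
8. n8.key = false  [terminal]
9. n9.depth = false  [terminal]
10. n7.hot = "vv"  ["vv"]
11. n10.depth = true  [terminal]
12. n2.cnt = false  [c.depth == false]
13. n2.live = "vvv"  [S₁.hot ++ "v"]
14. n2.env = "rm"  ["rm"]
15. n11.mk = -6  [len(B₁.live) - 9]
16. n12.tag = false  [terminal]
17. n14.depth = true  [terminal]
18. n15.depth = false  [terminal]
19. n13.cnt = true  [c₀.depth == true]
20. n13.live = "mw"  ["mw"]
21. n13.env = "qk"  ["qk"]
22. n11.tag = -9  [-9]
23. n11.ok = "qkmw"  [B.env ++ B.live]
24. n11.off = 15  [len(B.env) + 13]
25. n1.cnt = true  [A.tag > -10]
26. n1.live = "rmz"  [B₁.env ++ "z"]
27. n1.env = "vvvw"  [B₁.live ++ "w"]
28. n16.key = true  [terminal]
29. n0.hot = "rmzvvvw"  [B.live ++ B.env]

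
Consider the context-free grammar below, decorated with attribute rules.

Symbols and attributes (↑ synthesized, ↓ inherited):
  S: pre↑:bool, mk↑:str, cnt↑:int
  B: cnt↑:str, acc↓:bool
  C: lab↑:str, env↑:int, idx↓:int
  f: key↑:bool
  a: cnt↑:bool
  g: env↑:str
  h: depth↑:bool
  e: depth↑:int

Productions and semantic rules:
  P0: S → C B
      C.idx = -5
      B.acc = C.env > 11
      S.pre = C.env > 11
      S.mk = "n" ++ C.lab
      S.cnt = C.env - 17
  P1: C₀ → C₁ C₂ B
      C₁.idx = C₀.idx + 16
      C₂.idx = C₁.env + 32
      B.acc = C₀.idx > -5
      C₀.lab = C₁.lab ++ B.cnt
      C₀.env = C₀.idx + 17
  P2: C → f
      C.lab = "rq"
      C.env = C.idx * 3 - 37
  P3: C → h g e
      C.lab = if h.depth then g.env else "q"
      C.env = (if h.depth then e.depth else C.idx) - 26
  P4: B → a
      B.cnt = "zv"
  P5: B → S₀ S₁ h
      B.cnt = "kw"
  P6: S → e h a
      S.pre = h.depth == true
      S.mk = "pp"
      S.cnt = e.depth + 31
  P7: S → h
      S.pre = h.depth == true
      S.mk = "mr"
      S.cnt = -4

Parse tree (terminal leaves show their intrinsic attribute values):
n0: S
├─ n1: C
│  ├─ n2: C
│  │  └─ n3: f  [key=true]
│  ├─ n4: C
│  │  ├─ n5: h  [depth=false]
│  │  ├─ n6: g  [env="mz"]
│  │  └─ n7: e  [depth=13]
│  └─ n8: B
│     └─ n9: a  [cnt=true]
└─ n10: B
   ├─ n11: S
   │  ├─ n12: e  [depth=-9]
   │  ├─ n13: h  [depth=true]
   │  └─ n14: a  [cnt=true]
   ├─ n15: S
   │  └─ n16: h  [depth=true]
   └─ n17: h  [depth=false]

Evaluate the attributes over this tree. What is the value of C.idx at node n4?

28

1. n1.idx = -5  [-5]
2. n2.idx = 11  [C₀.idx + 16]
3. n3.key = true  [terminal]
4. n2.lab = "rq"  ["rq"]
5. n2.env = -4  [C.idx * 3 - 37]
6. n4.idx = 28  [C₁.env + 32]
7. n5.depth = false  [terminal]
8. n6.env = "mz"  [terminal]
9. n7.depth = 13  [terminal]
10. n4.lab = "q"  [if h.depth then g.env else "q"]
11. n4.env = 2  [(if h.depth then e.depth else C.idx) - 26]
12. n8.acc = false  [C₀.idx > -5]
13. n9.cnt = true  [terminal]
14. n8.cnt = "zv"  ["zv"]
15. n1.lab = "rqzv"  [C₁.lab ++ B.cnt]
16. n1.env = 12  [C₀.idx + 17]
17. n10.acc = true  [C.env > 11]
18. n12.depth = -9  [terminal]
19. n13.depth = true  [terminal]
20. n14.cnt = true  [terminal]
21. n11.pre = true  [h.depth == true]
22. n11.mk = "pp"  ["pp"]
23. n11.cnt = 22  [e.depth + 31]
24. n16.depth = true  [terminal]
25. n15.pre = true  [h.depth == true]
26. n15.mk = "mr"  ["mr"]
27. n15.cnt = -4  [-4]
28. n17.depth = false  [terminal]
29. n10.cnt = "kw"  ["kw"]
30. n0.pre = true  [C.env > 11]
31. n0.mk = "nrqzv"  ["n" ++ C.lab]
32. n0.cnt = -5  [C.env - 17]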